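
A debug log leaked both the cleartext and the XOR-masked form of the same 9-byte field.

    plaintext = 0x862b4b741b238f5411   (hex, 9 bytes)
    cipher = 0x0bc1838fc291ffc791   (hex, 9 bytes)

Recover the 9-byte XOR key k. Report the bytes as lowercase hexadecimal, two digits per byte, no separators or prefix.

8deac8fbd9b2709380

Since cipher = plaintext ⊕ k, XORing both sides with plaintext gives k = plaintext ⊕ cipher.
byte 0: 134 ^  11 = 141
byte 1:  43 ^ 193 = 234
byte 2:  75 ^ 131 = 200
byte 3: 116 ^ 143 = 251
byte 4:  27 ^ 194 = 217
byte 5:  35 ^ 145 = 178
byte 6: 143 ^ 255 = 112
byte 7:  84 ^ 199 = 147
byte 8:  17 ^ 145 = 128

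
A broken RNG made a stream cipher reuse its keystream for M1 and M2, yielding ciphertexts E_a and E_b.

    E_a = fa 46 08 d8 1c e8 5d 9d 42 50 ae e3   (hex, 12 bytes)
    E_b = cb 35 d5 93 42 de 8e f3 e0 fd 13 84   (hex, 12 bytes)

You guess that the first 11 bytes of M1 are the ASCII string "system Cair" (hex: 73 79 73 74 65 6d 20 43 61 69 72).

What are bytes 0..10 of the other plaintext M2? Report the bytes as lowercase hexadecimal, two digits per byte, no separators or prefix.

First, E_a ⊕ E_b = (M1 ⊕ K) ⊕ (M2 ⊕ K) = M1 ⊕ M2, so the key drops out. Then M2 = (M1 ⊕ M2) ⊕ M1 over the first 11 bytes.
byte 0: (fa xor cb) xor 73 = 31 xor 73 = 42
byte 1: (46 xor 35) xor 79 = 73 xor 79 = 0a
byte 2: (08 xor d5) xor 73 = dd xor 73 = ae
byte 3: (d8 xor 93) xor 74 = 4b xor 74 = 3f
byte 4: (1c xor 42) xor 65 = 5e xor 65 = 3b
byte 5: (e8 xor de) xor 6d = 36 xor 6d = 5b
byte 6: (5d xor 8e) xor 20 = d3 xor 20 = f3
byte 7: (9d xor f3) xor 43 = 6e xor 43 = 2d
byte 8: (42 xor e0) xor 61 = a2 xor 61 = c3
byte 9: (50 xor fd) xor 69 = ad xor 69 = c4
byte 10: (ae xor 13) xor 72 = bd xor 72 = cf

420aae3f3b5bf32dc3c4cf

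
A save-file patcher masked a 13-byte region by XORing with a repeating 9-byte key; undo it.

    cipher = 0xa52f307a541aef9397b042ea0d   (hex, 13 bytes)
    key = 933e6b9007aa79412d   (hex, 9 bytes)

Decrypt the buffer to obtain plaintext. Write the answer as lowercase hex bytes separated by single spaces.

The 9-byte key repeats, so the effective keystream is 93 3e 6b 90 07 aa 79 41 2d 93 3e 6b 90.
byte 0: a5 ^ 93 = 36
byte 1: 2f ^ 3e = 11
byte 2: 30 ^ 6b = 5b
byte 3: 7a ^ 90 = ea
byte 4: 54 ^ 07 = 53
byte 5: 1a ^ aa = b0
byte 6: ef ^ 79 = 96
byte 7: 93 ^ 41 = d2
byte 8: 97 ^ 2d = ba
byte 9: b0 ^ 93 = 23
byte 10: 42 ^ 3e = 7c
byte 11: ea ^ 6b = 81
byte 12: 0d ^ 90 = 9d

36 11 5b ea 53 b0 96 d2 ba 23 7c 81 9d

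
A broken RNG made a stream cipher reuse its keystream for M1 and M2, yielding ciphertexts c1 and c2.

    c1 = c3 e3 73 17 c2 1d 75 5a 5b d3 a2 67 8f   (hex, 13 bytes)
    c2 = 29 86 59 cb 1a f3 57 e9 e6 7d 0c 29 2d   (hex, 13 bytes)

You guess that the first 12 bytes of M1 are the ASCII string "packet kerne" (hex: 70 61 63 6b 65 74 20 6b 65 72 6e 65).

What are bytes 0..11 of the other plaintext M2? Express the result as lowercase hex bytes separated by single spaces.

9a 04 49 b7 bd 9a 02 d8 d8 dc c0 2b

First, c1 ⊕ c2 = (M1 ⊕ K) ⊕ (M2 ⊕ K) = M1 ⊕ M2, so the key drops out. Then M2 = (M1 ⊕ M2) ⊕ M1 over the first 12 bytes.
byte 0: (c3 ⊕ 29) ⊕ 70 = ea ⊕ 70 = 9a
byte 1: (e3 ⊕ 86) ⊕ 61 = 65 ⊕ 61 = 04
byte 2: (73 ⊕ 59) ⊕ 63 = 2a ⊕ 63 = 49
byte 3: (17 ⊕ cb) ⊕ 6b = dc ⊕ 6b = b7
byte 4: (c2 ⊕ 1a) ⊕ 65 = d8 ⊕ 65 = bd
byte 5: (1d ⊕ f3) ⊕ 74 = ee ⊕ 74 = 9a
byte 6: (75 ⊕ 57) ⊕ 20 = 22 ⊕ 20 = 02
byte 7: (5a ⊕ e9) ⊕ 6b = b3 ⊕ 6b = d8
byte 8: (5b ⊕ e6) ⊕ 65 = bd ⊕ 65 = d8
byte 9: (d3 ⊕ 7d) ⊕ 72 = ae ⊕ 72 = dc
byte 10: (a2 ⊕ 0c) ⊕ 6e = ae ⊕ 6e = c0
byte 11: (67 ⊕ 29) ⊕ 65 = 4e ⊕ 65 = 2b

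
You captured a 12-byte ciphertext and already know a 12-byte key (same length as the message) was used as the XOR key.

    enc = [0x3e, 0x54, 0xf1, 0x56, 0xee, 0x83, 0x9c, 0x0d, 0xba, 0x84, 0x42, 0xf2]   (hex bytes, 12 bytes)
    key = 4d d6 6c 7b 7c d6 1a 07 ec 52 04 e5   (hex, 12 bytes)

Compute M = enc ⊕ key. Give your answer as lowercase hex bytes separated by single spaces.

73 82 9d 2d 92 55 86 0a 56 d6 46 17

3e ⊕ 4d = 73
54 ⊕ d6 = 82
f1 ⊕ 6c = 9d
56 ⊕ 7b = 2d
ee ⊕ 7c = 92
83 ⊕ d6 = 55
9c ⊕ 1a = 86
0d ⊕ 07 = 0a
ba ⊕ ec = 56
84 ⊕ 52 = d6
42 ⊕ 04 = 46
f2 ⊕ e5 = 17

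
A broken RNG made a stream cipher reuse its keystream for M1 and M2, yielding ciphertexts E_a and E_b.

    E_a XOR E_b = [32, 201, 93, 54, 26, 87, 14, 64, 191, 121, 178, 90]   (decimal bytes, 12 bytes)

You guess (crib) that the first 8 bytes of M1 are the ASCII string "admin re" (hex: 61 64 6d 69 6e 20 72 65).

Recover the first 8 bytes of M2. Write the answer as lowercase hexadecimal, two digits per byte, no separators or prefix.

Since E_a ⊕ E_b = M1 ⊕ M2, XORing with the guessed M1 bytes yields the corresponding M2 bytes: M2 = (E_a ⊕ E_b) ⊕ M1.
byte 0: 00100000 ⊕ 01100001 = 01000001
byte 1: 11001001 ⊕ 01100100 = 10101101
byte 2: 01011101 ⊕ 01101101 = 00110000
byte 3: 00110110 ⊕ 01101001 = 01011111
byte 4: 00011010 ⊕ 01101110 = 01110100
byte 5: 01010111 ⊕ 00100000 = 01110111
byte 6: 00001110 ⊕ 01110010 = 01111100
byte 7: 01000000 ⊕ 01100101 = 00100101

41ad305f74777c25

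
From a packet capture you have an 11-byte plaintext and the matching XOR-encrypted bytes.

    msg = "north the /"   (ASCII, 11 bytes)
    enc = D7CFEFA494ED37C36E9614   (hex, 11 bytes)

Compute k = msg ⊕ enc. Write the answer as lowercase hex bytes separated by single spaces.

Since enc = msg ⊕ k, XORing both sides with msg gives k = msg ⊕ enc.
01101110 XOR 11010111 = 10111001
01101111 XOR 11001111 = 10100000
01110010 XOR 11101111 = 10011101
01110100 XOR 10100100 = 11010000
01101000 XOR 10010100 = 11111100
00100000 XOR 11101101 = 11001101
01110100 XOR 00110111 = 01000011
01101000 XOR 11000011 = 10101011
01100101 XOR 01101110 = 00001011
00100000 XOR 10010110 = 10110110
00101111 XOR 00010100 = 00111011

b9 a0 9d d0 fc cd 43 ab 0b b6 3b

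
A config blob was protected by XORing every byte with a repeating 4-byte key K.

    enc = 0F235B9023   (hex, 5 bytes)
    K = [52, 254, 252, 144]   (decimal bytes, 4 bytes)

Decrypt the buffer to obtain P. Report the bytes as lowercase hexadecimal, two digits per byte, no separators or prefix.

The 4-byte key repeats, so the effective keystream is 34 fe fc 90 34.
byte 0: 0f xor 34 = 3b
byte 1: 23 xor fe = dd
byte 2: 5b xor fc = a7
byte 3: 90 xor 90 = 00
byte 4: 23 xor 34 = 17

3bdda70017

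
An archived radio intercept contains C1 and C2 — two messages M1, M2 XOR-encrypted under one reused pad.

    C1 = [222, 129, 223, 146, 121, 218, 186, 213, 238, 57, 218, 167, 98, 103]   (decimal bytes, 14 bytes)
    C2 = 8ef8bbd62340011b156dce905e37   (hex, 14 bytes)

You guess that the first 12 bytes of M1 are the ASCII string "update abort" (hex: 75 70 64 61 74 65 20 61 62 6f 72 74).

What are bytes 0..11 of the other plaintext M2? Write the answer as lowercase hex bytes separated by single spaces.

25 09 00 25 2e ff 9b af 99 3b 66 43

First, C1 ⊕ C2 = (M1 ⊕ K) ⊕ (M2 ⊕ K) = M1 ⊕ M2, so the key drops out. Then M2 = (M1 ⊕ M2) ⊕ M1 over the first 12 bytes.
byte 0: (de ⊕ 8e) ⊕ 75 = 50 ⊕ 75 = 25
byte 1: (81 ⊕ f8) ⊕ 70 = 79 ⊕ 70 = 09
byte 2: (df ⊕ bb) ⊕ 64 = 64 ⊕ 64 = 00
byte 3: (92 ⊕ d6) ⊕ 61 = 44 ⊕ 61 = 25
byte 4: (79 ⊕ 23) ⊕ 74 = 5a ⊕ 74 = 2e
byte 5: (da ⊕ 40) ⊕ 65 = 9a ⊕ 65 = ff
byte 6: (ba ⊕ 01) ⊕ 20 = bb ⊕ 20 = 9b
byte 7: (d5 ⊕ 1b) ⊕ 61 = ce ⊕ 61 = af
byte 8: (ee ⊕ 15) ⊕ 62 = fb ⊕ 62 = 99
byte 9: (39 ⊕ 6d) ⊕ 6f = 54 ⊕ 6f = 3b
byte 10: (da ⊕ ce) ⊕ 72 = 14 ⊕ 72 = 66
byte 11: (a7 ⊕ 90) ⊕ 74 = 37 ⊕ 74 = 43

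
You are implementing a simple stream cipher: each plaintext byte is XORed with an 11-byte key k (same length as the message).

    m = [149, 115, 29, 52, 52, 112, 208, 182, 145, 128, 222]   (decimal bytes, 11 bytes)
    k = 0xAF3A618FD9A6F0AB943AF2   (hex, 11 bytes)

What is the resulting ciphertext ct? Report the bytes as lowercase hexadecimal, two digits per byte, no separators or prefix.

3a497cbbedd6201d05ba2c

95 xor af = 3a
73 xor 3a = 49
1d xor 61 = 7c
34 xor 8f = bb
34 xor d9 = ed
70 xor a6 = d6
d0 xor f0 = 20
b6 xor ab = 1d
91 xor 94 = 05
80 xor 3a = ba
de xor f2 = 2c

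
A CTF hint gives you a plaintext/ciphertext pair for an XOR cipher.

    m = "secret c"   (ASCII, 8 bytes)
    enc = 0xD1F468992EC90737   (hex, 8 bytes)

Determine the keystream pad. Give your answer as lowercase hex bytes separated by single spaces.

a2 91 0b eb 4b bd 27 54

Since enc = m ⊕ pad, XORing both sides with m gives pad = m ⊕ enc.
01110011 xor 11010001 = 10100010
01100101 xor 11110100 = 10010001
01100011 xor 01101000 = 00001011
01110010 xor 10011001 = 11101011
01100101 xor 00101110 = 01001011
01110100 xor 11001001 = 10111101
00100000 xor 00000111 = 00100111
01100011 xor 00110111 = 01010100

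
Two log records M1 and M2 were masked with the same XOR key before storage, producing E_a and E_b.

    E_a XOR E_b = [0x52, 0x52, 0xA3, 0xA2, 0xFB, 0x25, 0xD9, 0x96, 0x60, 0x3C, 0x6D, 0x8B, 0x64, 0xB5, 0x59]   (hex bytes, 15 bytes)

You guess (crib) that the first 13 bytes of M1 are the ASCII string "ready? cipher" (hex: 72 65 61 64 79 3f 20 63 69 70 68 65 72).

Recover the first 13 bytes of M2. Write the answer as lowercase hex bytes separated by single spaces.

Since E_a ⊕ E_b = M1 ⊕ M2, XORing with the guessed M1 bytes yields the corresponding M2 bytes: M2 = (E_a ⊕ E_b) ⊕ M1.
01010010 xor 01110010 = 00100000
01010010 xor 01100101 = 00110111
10100011 xor 01100001 = 11000010
10100010 xor 01100100 = 11000110
11111011 xor 01111001 = 10000010
00100101 xor 00111111 = 00011010
11011001 xor 00100000 = 11111001
10010110 xor 01100011 = 11110101
01100000 xor 01101001 = 00001001
00111100 xor 01110000 = 01001100
01101101 xor 01101000 = 00000101
10001011 xor 01100101 = 11101110
01100100 xor 01110010 = 00010110

20 37 c2 c6 82 1a f9 f5 09 4c 05 ee 16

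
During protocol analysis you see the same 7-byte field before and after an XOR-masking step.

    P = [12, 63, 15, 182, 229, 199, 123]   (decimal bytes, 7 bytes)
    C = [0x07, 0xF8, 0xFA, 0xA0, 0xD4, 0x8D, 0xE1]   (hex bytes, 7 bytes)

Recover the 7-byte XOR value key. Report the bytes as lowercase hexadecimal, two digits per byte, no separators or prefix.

0bc7f516314a9a

Since C = P ⊕ key, XORing both sides with P gives key = P ⊕ C.
0c xor 07 = 0b
3f xor f8 = c7
0f xor fa = f5
b6 xor a0 = 16
e5 xor d4 = 31
c7 xor 8d = 4a
7b xor e1 = 9a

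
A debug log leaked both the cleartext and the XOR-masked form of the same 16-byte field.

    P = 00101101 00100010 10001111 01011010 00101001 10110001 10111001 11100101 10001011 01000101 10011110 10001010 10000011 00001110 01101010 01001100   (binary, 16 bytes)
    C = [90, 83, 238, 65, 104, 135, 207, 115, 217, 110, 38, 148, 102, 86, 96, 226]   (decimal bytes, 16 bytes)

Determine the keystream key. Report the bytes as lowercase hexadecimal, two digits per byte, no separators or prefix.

Since C = P ⊕ key, XORing both sides with P gives key = P ⊕ C.
2d ^ 5a = 77
22 ^ 53 = 71
8f ^ ee = 61
5a ^ 41 = 1b
29 ^ 68 = 41
b1 ^ 87 = 36
b9 ^ cf = 76
e5 ^ 73 = 96
8b ^ d9 = 52
45 ^ 6e = 2b
9e ^ 26 = b8
8a ^ 94 = 1e
83 ^ 66 = e5
0e ^ 56 = 58
6a ^ 60 = 0a
4c ^ e2 = ae

7771611b41367696522bb81ee5580aae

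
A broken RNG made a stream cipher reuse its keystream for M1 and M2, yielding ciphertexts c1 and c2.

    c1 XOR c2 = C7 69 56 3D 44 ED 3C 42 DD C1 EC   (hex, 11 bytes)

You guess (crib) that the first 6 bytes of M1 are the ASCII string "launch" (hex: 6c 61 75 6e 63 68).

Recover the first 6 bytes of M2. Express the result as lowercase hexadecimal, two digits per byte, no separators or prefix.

Since c1 ⊕ c2 = M1 ⊕ M2, XORing with the guessed M1 bytes yields the corresponding M2 bytes: M2 = (c1 ⊕ c2) ⊕ M1.
byte 0: 11000111 xor 01101100 = 10101011
byte 1: 01101001 xor 01100001 = 00001000
byte 2: 01010110 xor 01110101 = 00100011
byte 3: 00111101 xor 01101110 = 01010011
byte 4: 01000100 xor 01100011 = 00100111
byte 5: 11101101 xor 01101000 = 10000101

ab0823532785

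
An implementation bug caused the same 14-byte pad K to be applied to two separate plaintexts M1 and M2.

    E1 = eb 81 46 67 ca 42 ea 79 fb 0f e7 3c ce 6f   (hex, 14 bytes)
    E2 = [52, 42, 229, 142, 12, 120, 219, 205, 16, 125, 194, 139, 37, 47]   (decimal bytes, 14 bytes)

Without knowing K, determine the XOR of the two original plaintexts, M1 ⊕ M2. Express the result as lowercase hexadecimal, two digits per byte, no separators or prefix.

dfaba3e9c63a31b4eb7225b7eb40

E1 ⊕ E2 = (M1 ⊕ K) ⊕ (M2 ⊕ K) = M1 ⊕ M2 — the shared key cancels under XOR.
eb ^ 34 = df
81 ^ 2a = ab
46 ^ e5 = a3
67 ^ 8e = e9
ca ^ 0c = c6
42 ^ 78 = 3a
ea ^ db = 31
79 ^ cd = b4
fb ^ 10 = eb
0f ^ 7d = 72
e7 ^ c2 = 25
3c ^ 8b = b7
ce ^ 25 = eb
6f ^ 2f = 40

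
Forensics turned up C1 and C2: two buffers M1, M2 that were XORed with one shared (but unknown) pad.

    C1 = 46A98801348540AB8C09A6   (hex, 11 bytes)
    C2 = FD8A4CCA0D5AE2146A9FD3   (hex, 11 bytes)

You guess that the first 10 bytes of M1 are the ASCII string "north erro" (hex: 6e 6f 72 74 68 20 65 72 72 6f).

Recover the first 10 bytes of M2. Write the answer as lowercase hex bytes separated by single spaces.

First, C1 ⊕ C2 = (M1 ⊕ K) ⊕ (M2 ⊕ K) = M1 ⊕ M2, so the key drops out. Then M2 = (M1 ⊕ M2) ⊕ M1 over the first 10 bytes.
byte 0: (46 ^ fd) ^ 6e = bb ^ 6e = d5
byte 1: (a9 ^ 8a) ^ 6f = 23 ^ 6f = 4c
byte 2: (88 ^ 4c) ^ 72 = c4 ^ 72 = b6
byte 3: (01 ^ ca) ^ 74 = cb ^ 74 = bf
byte 4: (34 ^ 0d) ^ 68 = 39 ^ 68 = 51
byte 5: (85 ^ 5a) ^ 20 = df ^ 20 = ff
byte 6: (40 ^ e2) ^ 65 = a2 ^ 65 = c7
byte 7: (ab ^ 14) ^ 72 = bf ^ 72 = cd
byte 8: (8c ^ 6a) ^ 72 = e6 ^ 72 = 94
byte 9: (09 ^ 9f) ^ 6f = 96 ^ 6f = f9

d5 4c b6 bf 51 ff c7 cd 94 f9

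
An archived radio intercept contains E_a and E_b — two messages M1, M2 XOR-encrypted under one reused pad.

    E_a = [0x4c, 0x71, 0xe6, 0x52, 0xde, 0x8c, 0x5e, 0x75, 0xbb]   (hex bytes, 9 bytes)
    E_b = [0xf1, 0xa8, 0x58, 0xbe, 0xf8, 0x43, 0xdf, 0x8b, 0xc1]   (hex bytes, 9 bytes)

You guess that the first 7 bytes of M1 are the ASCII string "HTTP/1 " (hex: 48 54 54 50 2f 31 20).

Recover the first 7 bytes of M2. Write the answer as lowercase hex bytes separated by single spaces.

f5 8d ea bc 09 fe a1

First, E_a ⊕ E_b = (M1 ⊕ K) ⊕ (M2 ⊕ K) = M1 ⊕ M2, so the key drops out. Then M2 = (M1 ⊕ M2) ⊕ M1 over the first 7 bytes.
byte 0: (4c xor f1) xor 48 = bd xor 48 = f5
byte 1: (71 xor a8) xor 54 = d9 xor 54 = 8d
byte 2: (e6 xor 58) xor 54 = be xor 54 = ea
byte 3: (52 xor be) xor 50 = ec xor 50 = bc
byte 4: (de xor f8) xor 2f = 26 xor 2f = 09
byte 5: (8c xor 43) xor 31 = cf xor 31 = fe
byte 6: (5e xor df) xor 20 = 81 xor 20 = a1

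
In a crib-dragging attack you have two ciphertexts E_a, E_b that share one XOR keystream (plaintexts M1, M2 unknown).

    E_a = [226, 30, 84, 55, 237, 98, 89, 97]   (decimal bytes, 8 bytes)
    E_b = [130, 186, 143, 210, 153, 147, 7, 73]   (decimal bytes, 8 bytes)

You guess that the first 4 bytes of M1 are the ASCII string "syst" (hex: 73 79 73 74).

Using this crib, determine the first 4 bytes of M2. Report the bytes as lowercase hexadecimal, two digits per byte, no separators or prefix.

First, E_a ⊕ E_b = (M1 ⊕ K) ⊕ (M2 ⊕ K) = M1 ⊕ M2, so the key drops out. Then M2 = (M1 ⊕ M2) ⊕ M1 over the first 4 bytes.
byte 0: (e2 xor 82) xor 73 = 60 xor 73 = 13
byte 1: (1e xor ba) xor 79 = a4 xor 79 = dd
byte 2: (54 xor 8f) xor 73 = db xor 73 = a8
byte 3: (37 xor d2) xor 74 = e5 xor 74 = 91

13dda891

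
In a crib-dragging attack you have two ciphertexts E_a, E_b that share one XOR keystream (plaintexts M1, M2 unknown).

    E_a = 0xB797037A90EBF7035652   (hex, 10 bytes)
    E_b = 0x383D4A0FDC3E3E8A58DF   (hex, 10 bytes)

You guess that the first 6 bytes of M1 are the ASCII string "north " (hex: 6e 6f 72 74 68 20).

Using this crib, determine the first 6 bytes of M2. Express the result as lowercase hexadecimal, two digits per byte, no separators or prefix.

e1c53b0124f5

First, E_a ⊕ E_b = (M1 ⊕ K) ⊕ (M2 ⊕ K) = M1 ⊕ M2, so the key drops out. Then M2 = (M1 ⊕ M2) ⊕ M1 over the first 6 bytes.
byte 0: (b7 ⊕ 38) ⊕ 6e = 8f ⊕ 6e = e1
byte 1: (97 ⊕ 3d) ⊕ 6f = aa ⊕ 6f = c5
byte 2: (03 ⊕ 4a) ⊕ 72 = 49 ⊕ 72 = 3b
byte 3: (7a ⊕ 0f) ⊕ 74 = 75 ⊕ 74 = 01
byte 4: (90 ⊕ dc) ⊕ 68 = 4c ⊕ 68 = 24
byte 5: (eb ⊕ 3e) ⊕ 20 = d5 ⊕ 20 = f5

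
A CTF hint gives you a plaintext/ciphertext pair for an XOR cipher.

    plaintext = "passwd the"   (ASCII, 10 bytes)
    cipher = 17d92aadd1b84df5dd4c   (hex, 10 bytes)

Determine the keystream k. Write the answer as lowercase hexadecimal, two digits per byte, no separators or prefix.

Since cipher = plaintext ⊕ k, XORing both sides with plaintext gives k = plaintext ⊕ cipher.
112 xor  23 = 103
 97 xor 217 = 184
115 xor  42 =  89
115 xor 173 = 222
119 xor 209 = 166
100 xor 184 = 220
 32 xor  77 = 109
116 xor 245 = 129
104 xor 221 = 181
101 xor  76 =  41

67b859dea6dc6d81b529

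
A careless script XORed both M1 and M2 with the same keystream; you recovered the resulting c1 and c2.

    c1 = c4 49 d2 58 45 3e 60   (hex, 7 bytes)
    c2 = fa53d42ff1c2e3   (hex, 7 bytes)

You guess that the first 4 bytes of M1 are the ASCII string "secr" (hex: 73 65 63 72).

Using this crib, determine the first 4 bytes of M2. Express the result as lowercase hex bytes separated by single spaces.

First, c1 ⊕ c2 = (M1 ⊕ K) ⊕ (M2 ⊕ K) = M1 ⊕ M2, so the key drops out. Then M2 = (M1 ⊕ M2) ⊕ M1 over the first 4 bytes.
byte 0: (c4 ^ fa) ^ 73 = 3e ^ 73 = 4d
byte 1: (49 ^ 53) ^ 65 = 1a ^ 65 = 7f
byte 2: (d2 ^ d4) ^ 63 = 06 ^ 63 = 65
byte 3: (58 ^ 2f) ^ 72 = 77 ^ 72 = 05

4d 7f 65 05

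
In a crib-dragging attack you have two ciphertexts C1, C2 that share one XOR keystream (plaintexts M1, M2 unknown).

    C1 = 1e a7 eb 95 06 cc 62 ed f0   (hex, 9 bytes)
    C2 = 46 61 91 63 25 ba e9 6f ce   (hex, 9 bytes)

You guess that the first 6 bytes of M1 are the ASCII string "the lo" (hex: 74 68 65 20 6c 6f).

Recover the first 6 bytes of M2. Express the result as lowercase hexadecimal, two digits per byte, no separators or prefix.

2cae1fd64f19

First, C1 ⊕ C2 = (M1 ⊕ K) ⊕ (M2 ⊕ K) = M1 ⊕ M2, so the key drops out. Then M2 = (M1 ⊕ M2) ⊕ M1 over the first 6 bytes.
byte 0: (1e ^ 46) ^ 74 = 58 ^ 74 = 2c
byte 1: (a7 ^ 61) ^ 68 = c6 ^ 68 = ae
byte 2: (eb ^ 91) ^ 65 = 7a ^ 65 = 1f
byte 3: (95 ^ 63) ^ 20 = f6 ^ 20 = d6
byte 4: (06 ^ 25) ^ 6c = 23 ^ 6c = 4f
byte 5: (cc ^ ba) ^ 6f = 76 ^ 6f = 19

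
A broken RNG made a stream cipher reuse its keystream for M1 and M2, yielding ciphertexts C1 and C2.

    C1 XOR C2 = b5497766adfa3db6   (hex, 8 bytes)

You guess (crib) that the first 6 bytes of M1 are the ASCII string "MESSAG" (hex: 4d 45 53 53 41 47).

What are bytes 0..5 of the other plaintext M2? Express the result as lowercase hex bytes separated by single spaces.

f8 0c 24 35 ec bd

Since C1 ⊕ C2 = M1 ⊕ M2, XORing with the guessed M1 bytes yields the corresponding M2 bytes: M2 = (C1 ⊕ C2) ⊕ M1.
b5 xor 4d = f8
49 xor 45 = 0c
77 xor 53 = 24
66 xor 53 = 35
ad xor 41 = ec
fa xor 47 = bd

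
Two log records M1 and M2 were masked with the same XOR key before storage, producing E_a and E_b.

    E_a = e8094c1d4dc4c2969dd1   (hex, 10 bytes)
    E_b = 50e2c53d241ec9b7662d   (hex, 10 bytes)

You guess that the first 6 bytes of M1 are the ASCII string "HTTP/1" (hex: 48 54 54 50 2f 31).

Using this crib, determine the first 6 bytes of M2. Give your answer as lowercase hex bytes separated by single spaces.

First, E_a ⊕ E_b = (M1 ⊕ K) ⊕ (M2 ⊕ K) = M1 ⊕ M2, so the key drops out. Then M2 = (M1 ⊕ M2) ⊕ M1 over the first 6 bytes.
byte 0: (e8 ⊕ 50) ⊕ 48 = b8 ⊕ 48 = f0
byte 1: (09 ⊕ e2) ⊕ 54 = eb ⊕ 54 = bf
byte 2: (4c ⊕ c5) ⊕ 54 = 89 ⊕ 54 = dd
byte 3: (1d ⊕ 3d) ⊕ 50 = 20 ⊕ 50 = 70
byte 4: (4d ⊕ 24) ⊕ 2f = 69 ⊕ 2f = 46
byte 5: (c4 ⊕ 1e) ⊕ 31 = da ⊕ 31 = eb

f0 bf dd 70 46 eb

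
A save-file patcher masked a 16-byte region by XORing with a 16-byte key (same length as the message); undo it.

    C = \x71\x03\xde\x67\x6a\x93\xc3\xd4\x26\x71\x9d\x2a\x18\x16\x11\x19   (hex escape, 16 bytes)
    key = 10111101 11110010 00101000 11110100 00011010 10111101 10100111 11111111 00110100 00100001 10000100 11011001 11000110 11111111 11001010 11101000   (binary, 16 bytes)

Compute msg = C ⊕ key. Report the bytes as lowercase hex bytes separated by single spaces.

71 ⊕ bd = cc
03 ⊕ f2 = f1
de ⊕ 28 = f6
67 ⊕ f4 = 93
6a ⊕ 1a = 70
93 ⊕ bd = 2e
c3 ⊕ a7 = 64
d4 ⊕ ff = 2b
26 ⊕ 34 = 12
71 ⊕ 21 = 50
9d ⊕ 84 = 19
2a ⊕ d9 = f3
18 ⊕ c6 = de
16 ⊕ ff = e9
11 ⊕ ca = db
19 ⊕ e8 = f1

cc f1 f6 93 70 2e 64 2b 12 50 19 f3 de e9 db f1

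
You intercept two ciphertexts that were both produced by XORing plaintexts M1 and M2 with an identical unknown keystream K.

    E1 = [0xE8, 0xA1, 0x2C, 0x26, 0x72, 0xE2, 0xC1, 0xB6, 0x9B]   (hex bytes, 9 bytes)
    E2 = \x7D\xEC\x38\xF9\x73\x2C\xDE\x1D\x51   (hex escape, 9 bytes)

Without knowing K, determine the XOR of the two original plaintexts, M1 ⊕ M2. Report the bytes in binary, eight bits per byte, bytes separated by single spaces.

10010101 01001101 00010100 11011111 00000001 11001110 00011111 10101011 11001010

E1 ⊕ E2 = (M1 ⊕ K) ⊕ (M2 ⊕ K) = M1 ⊕ M2 — the shared key cancels under XOR.
11101000 xor 01111101 = 10010101
10100001 xor 11101100 = 01001101
00101100 xor 00111000 = 00010100
00100110 xor 11111001 = 11011111
01110010 xor 01110011 = 00000001
11100010 xor 00101100 = 11001110
11000001 xor 11011110 = 00011111
10110110 xor 00011101 = 10101011
10011011 xor 01010001 = 11001010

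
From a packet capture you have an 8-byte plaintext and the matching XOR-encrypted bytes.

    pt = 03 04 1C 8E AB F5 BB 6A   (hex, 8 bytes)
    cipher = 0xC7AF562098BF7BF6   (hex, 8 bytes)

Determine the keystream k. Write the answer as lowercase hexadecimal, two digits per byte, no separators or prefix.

c4ab4aae334ac09c

Since cipher = pt ⊕ k, XORing both sides with pt gives k = pt ⊕ cipher.
00000011 ⊕ 11000111 = 11000100
00000100 ⊕ 10101111 = 10101011
00011100 ⊕ 01010110 = 01001010
10001110 ⊕ 00100000 = 10101110
10101011 ⊕ 10011000 = 00110011
11110101 ⊕ 10111111 = 01001010
10111011 ⊕ 01111011 = 11000000
01101010 ⊕ 11110110 = 10011100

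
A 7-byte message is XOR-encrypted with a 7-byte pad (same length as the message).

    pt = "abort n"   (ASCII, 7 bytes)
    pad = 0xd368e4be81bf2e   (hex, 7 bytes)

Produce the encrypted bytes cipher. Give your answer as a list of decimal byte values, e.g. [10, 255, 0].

XOR is its own inverse, so applying the key byte-wise gives the result directly.
01100001 xor 11010011 = 10110010
01100010 xor 01101000 = 00001010
01101111 xor 11100100 = 10001011
01110010 xor 10111110 = 11001100
01110100 xor 10000001 = 11110101
00100000 xor 10111111 = 10011111
01101110 xor 00101110 = 01000000

[178, 10, 139, 204, 245, 159, 64]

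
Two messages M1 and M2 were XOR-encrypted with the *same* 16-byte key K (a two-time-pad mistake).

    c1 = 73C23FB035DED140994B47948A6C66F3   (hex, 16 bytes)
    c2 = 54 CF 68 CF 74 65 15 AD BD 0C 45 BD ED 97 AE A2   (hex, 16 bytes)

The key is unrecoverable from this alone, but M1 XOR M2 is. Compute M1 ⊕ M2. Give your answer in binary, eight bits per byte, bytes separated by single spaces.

00100111 00001101 01010111 01111111 01000001 10111011 11000100 11101101 00100100 01000111 00000010 00101001 01100111 11111011 11001000 01010001

c1 ⊕ c2 = (M1 ⊕ K) ⊕ (M2 ⊕ K) = M1 ⊕ M2 — the shared key cancels under XOR.
73 ^ 54 = 27
c2 ^ cf = 0d
3f ^ 68 = 57
b0 ^ cf = 7f
35 ^ 74 = 41
de ^ 65 = bb
d1 ^ 15 = c4
40 ^ ad = ed
99 ^ bd = 24
4b ^ 0c = 47
47 ^ 45 = 02
94 ^ bd = 29
8a ^ ed = 67
6c ^ 97 = fb
66 ^ ae = c8
f3 ^ a2 = 51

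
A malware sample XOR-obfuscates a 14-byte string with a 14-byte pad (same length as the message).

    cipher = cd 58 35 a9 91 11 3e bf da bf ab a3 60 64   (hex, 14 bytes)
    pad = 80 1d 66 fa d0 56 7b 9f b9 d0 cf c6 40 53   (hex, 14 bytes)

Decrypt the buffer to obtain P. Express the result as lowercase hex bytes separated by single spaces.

XOR is its own inverse, so applying the key byte-wise gives the result directly.
byte 0: cd ⊕ 80 = 4d
byte 1: 58 ⊕ 1d = 45
byte 2: 35 ⊕ 66 = 53
byte 3: a9 ⊕ fa = 53
byte 4: 91 ⊕ d0 = 41
byte 5: 11 ⊕ 56 = 47
byte 6: 3e ⊕ 7b = 45
byte 7: bf ⊕ 9f = 20
byte 8: da ⊕ b9 = 63
byte 9: bf ⊕ d0 = 6f
byte 10: ab ⊕ cf = 64
byte 11: a3 ⊕ c6 = 65
byte 12: 60 ⊕ 40 = 20
byte 13: 64 ⊕ 53 = 37

4d 45 53 53 41 47 45 20 63 6f 64 65 20 37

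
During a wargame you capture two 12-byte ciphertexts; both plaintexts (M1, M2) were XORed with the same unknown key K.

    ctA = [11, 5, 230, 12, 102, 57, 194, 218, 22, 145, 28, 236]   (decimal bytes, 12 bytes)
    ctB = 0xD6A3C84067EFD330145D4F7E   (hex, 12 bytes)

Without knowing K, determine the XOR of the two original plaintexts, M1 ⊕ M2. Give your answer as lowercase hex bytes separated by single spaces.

dd a6 2e 4c 01 d6 11 ea 02 cc 53 92

ctA ⊕ ctB = (M1 ⊕ K) ⊕ (M2 ⊕ K) = M1 ⊕ M2 — the shared key cancels under XOR.
byte 0:  11 ^ 214 = 221
byte 1:   5 ^ 163 = 166
byte 2: 230 ^ 200 =  46
byte 3:  12 ^  64 =  76
byte 4: 102 ^ 103 =   1
byte 5:  57 ^ 239 = 214
byte 6: 194 ^ 211 =  17
byte 7: 218 ^  48 = 234
byte 8:  22 ^  20 =   2
byte 9: 145 ^  93 = 204
byte 10:  28 ^  79 =  83
byte 11: 236 ^ 126 = 146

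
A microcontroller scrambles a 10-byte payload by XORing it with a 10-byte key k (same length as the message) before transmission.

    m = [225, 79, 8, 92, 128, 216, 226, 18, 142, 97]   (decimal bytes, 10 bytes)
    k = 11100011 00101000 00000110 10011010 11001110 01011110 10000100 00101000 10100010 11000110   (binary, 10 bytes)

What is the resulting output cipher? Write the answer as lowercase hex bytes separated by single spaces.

02 67 0e c6 4e 86 66 3a 2c a7

XOR is its own inverse, so applying the key byte-wise gives the result directly.
e1 XOR e3 = 02
4f XOR 28 = 67
08 XOR 06 = 0e
5c XOR 9a = c6
80 XOR ce = 4e
d8 XOR 5e = 86
e2 XOR 84 = 66
12 XOR 28 = 3a
8e XOR a2 = 2c
61 XOR c6 = a7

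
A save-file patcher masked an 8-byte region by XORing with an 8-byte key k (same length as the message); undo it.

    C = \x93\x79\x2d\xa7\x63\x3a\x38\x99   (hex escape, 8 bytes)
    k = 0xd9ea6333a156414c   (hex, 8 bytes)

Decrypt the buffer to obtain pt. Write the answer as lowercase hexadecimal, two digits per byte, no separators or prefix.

4a934e94c26c79d5

XOR is its own inverse, so applying the key byte-wise gives the result directly.
93 ⊕ d9 = 4a
79 ⊕ ea = 93
2d ⊕ 63 = 4e
a7 ⊕ 33 = 94
63 ⊕ a1 = c2
3a ⊕ 56 = 6c
38 ⊕ 41 = 79
99 ⊕ 4c = d5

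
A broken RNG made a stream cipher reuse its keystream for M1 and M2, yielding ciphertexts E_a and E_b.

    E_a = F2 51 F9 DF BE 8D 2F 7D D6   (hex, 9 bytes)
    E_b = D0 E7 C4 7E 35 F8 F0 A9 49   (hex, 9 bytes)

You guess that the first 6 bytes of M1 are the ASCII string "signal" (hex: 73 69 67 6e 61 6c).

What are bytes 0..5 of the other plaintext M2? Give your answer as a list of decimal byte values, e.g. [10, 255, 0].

First, E_a ⊕ E_b = (M1 ⊕ K) ⊕ (M2 ⊕ K) = M1 ⊕ M2, so the key drops out. Then M2 = (M1 ⊕ M2) ⊕ M1 over the first 6 bytes.
byte 0: (f2 XOR d0) XOR 73 = 22 XOR 73 = 51
byte 1: (51 XOR e7) XOR 69 = b6 XOR 69 = df
byte 2: (f9 XOR c4) XOR 67 = 3d XOR 67 = 5a
byte 3: (df XOR 7e) XOR 6e = a1 XOR 6e = cf
byte 4: (be XOR 35) XOR 61 = 8b XOR 61 = ea
byte 5: (8d XOR f8) XOR 6c = 75 XOR 6c = 19

[81, 223, 90, 207, 234, 25]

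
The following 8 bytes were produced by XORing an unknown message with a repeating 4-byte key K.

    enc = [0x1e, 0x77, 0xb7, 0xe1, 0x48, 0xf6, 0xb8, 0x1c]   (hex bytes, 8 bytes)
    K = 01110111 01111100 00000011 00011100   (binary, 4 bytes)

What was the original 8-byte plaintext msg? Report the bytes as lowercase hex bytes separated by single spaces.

69 0b b4 fd 3f 8a bb 00

The 4-byte key repeats, so the effective keystream is 77 7c 03 1c 77 7c 03 1c.
byte 0: 1e xor 77 = 69
byte 1: 77 xor 7c = 0b
byte 2: b7 xor 03 = b4
byte 3: e1 xor 1c = fd
byte 4: 48 xor 77 = 3f
byte 5: f6 xor 7c = 8a
byte 6: b8 xor 03 = bb
byte 7: 1c xor 1c = 00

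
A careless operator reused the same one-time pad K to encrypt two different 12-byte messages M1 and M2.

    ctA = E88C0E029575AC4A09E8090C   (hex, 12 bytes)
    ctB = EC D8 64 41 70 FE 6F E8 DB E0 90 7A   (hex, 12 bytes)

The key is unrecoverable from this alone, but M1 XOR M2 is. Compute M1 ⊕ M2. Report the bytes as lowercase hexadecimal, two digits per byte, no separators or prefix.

04546a43e58bc3a2d2089976

ctA ⊕ ctB = (M1 ⊕ K) ⊕ (M2 ⊕ K) = M1 ⊕ M2 — the shared key cancels under XOR.
byte 0: e8 XOR ec = 04
byte 1: 8c XOR d8 = 54
byte 2: 0e XOR 64 = 6a
byte 3: 02 XOR 41 = 43
byte 4: 95 XOR 70 = e5
byte 5: 75 XOR fe = 8b
byte 6: ac XOR 6f = c3
byte 7: 4a XOR e8 = a2
byte 8: 09 XOR db = d2
byte 9: e8 XOR e0 = 08
byte 10: 09 XOR 90 = 99
byte 11: 0c XOR 7a = 76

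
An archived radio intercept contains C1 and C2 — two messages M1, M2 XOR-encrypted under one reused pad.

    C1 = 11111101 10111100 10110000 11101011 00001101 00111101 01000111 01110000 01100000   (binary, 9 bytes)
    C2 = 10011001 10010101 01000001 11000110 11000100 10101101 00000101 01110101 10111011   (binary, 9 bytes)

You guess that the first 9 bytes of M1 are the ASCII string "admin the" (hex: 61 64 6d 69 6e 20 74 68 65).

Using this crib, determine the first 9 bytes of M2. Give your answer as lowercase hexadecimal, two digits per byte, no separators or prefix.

054d9c44a7b0366dbe

First, C1 ⊕ C2 = (M1 ⊕ K) ⊕ (M2 ⊕ K) = M1 ⊕ M2, so the key drops out. Then M2 = (M1 ⊕ M2) ⊕ M1 over the first 9 bytes.
byte 0: (fd ^ 99) ^ 61 = 64 ^ 61 = 05
byte 1: (bc ^ 95) ^ 64 = 29 ^ 64 = 4d
byte 2: (b0 ^ 41) ^ 6d = f1 ^ 6d = 9c
byte 3: (eb ^ c6) ^ 69 = 2d ^ 69 = 44
byte 4: (0d ^ c4) ^ 6e = c9 ^ 6e = a7
byte 5: (3d ^ ad) ^ 20 = 90 ^ 20 = b0
byte 6: (47 ^ 05) ^ 74 = 42 ^ 74 = 36
byte 7: (70 ^ 75) ^ 68 = 05 ^ 68 = 6d
byte 8: (60 ^ bb) ^ 65 = db ^ 65 = be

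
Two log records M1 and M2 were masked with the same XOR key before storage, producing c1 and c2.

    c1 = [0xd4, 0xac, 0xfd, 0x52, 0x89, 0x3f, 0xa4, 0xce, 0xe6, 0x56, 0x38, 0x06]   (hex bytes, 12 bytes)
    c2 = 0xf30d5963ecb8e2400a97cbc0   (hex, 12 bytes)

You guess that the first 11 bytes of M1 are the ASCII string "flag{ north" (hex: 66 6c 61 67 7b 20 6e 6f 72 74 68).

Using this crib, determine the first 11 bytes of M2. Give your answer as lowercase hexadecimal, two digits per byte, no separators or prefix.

First, c1 ⊕ c2 = (M1 ⊕ K) ⊕ (M2 ⊕ K) = M1 ⊕ M2, so the key drops out. Then M2 = (M1 ⊕ M2) ⊕ M1 over the first 11 bytes.
byte 0: (d4 xor f3) xor 66 = 27 xor 66 = 41
byte 1: (ac xor 0d) xor 6c = a1 xor 6c = cd
byte 2: (fd xor 59) xor 61 = a4 xor 61 = c5
byte 3: (52 xor 63) xor 67 = 31 xor 67 = 56
byte 4: (89 xor ec) xor 7b = 65 xor 7b = 1e
byte 5: (3f xor b8) xor 20 = 87 xor 20 = a7
byte 6: (a4 xor e2) xor 6e = 46 xor 6e = 28
byte 7: (ce xor 40) xor 6f = 8e xor 6f = e1
byte 8: (e6 xor 0a) xor 72 = ec xor 72 = 9e
byte 9: (56 xor 97) xor 74 = c1 xor 74 = b5
byte 10: (38 xor cb) xor 68 = f3 xor 68 = 9b

41cdc5561ea728e19eb59b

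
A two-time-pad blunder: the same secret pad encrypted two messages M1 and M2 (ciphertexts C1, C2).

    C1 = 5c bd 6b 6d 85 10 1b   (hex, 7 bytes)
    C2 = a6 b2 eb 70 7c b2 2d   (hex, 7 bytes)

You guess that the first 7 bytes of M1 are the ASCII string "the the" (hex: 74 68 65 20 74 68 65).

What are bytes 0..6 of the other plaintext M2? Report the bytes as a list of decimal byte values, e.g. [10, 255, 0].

[142, 103, 229, 61, 141, 202, 83]

First, C1 ⊕ C2 = (M1 ⊕ K) ⊕ (M2 ⊕ K) = M1 ⊕ M2, so the key drops out. Then M2 = (M1 ⊕ M2) ⊕ M1 over the first 7 bytes.
byte 0: (5c ^ a6) ^ 74 = fa ^ 74 = 8e
byte 1: (bd ^ b2) ^ 68 = 0f ^ 68 = 67
byte 2: (6b ^ eb) ^ 65 = 80 ^ 65 = e5
byte 3: (6d ^ 70) ^ 20 = 1d ^ 20 = 3d
byte 4: (85 ^ 7c) ^ 74 = f9 ^ 74 = 8d
byte 5: (10 ^ b2) ^ 68 = a2 ^ 68 = ca
byte 6: (1b ^ 2d) ^ 65 = 36 ^ 65 = 53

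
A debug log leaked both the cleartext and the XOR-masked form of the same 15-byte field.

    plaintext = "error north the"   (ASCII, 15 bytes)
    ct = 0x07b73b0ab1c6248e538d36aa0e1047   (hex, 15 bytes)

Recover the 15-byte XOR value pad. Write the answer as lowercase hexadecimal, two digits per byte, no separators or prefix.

62c54965c3e64ae121f95e8a7a7822

Since ct = plaintext ⊕ pad, XORing both sides with plaintext gives pad = plaintext ⊕ ct.
byte 0: 65 xor 07 = 62
byte 1: 72 xor b7 = c5
byte 2: 72 xor 3b = 49
byte 3: 6f xor 0a = 65
byte 4: 72 xor b1 = c3
byte 5: 20 xor c6 = e6
byte 6: 6e xor 24 = 4a
byte 7: 6f xor 8e = e1
byte 8: 72 xor 53 = 21
byte 9: 74 xor 8d = f9
byte 10: 68 xor 36 = 5e
byte 11: 20 xor aa = 8a
byte 12: 74 xor 0e = 7a
byte 13: 68 xor 10 = 78
byte 14: 65 xor 47 = 22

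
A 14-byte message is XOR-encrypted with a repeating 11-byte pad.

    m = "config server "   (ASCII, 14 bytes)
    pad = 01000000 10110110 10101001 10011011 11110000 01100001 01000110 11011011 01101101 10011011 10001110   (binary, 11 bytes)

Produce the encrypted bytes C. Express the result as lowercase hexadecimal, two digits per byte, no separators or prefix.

The 11-byte key repeats, so the effective keystream is 40 b6 a9 9b f0 61 46 db 6d 9b 8e 40 b6 a9.
byte 0:  99 XOR  64 =  35
byte 1: 111 XOR 182 = 217
byte 2: 110 XOR 169 = 199
byte 3: 102 XOR 155 = 253
byte 4: 105 XOR 240 = 153
byte 5: 103 XOR  97 =   6
byte 6:  32 XOR  70 = 102
byte 7: 115 XOR 219 = 168
byte 8: 101 XOR 109 =   8
byte 9: 114 XOR 155 = 233
byte 10: 118 XOR 142 = 248
byte 11: 101 XOR  64 =  37
byte 12: 114 XOR 182 = 196
byte 13:  32 XOR 169 = 137

23d9c7fd990666a808e9f825c489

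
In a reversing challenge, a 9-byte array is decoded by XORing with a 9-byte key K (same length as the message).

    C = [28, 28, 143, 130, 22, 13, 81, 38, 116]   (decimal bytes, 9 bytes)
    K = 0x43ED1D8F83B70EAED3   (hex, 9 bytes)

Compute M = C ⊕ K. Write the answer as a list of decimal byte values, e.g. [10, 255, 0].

[95, 241, 146, 13, 149, 186, 95, 136, 167]

 28 ⊕  67 =  95
 28 ⊕ 237 = 241
143 ⊕  29 = 146
130 ⊕ 143 =  13
 22 ⊕ 131 = 149
 13 ⊕ 183 = 186
 81 ⊕  14 =  95
 38 ⊕ 174 = 136
116 ⊕ 211 = 167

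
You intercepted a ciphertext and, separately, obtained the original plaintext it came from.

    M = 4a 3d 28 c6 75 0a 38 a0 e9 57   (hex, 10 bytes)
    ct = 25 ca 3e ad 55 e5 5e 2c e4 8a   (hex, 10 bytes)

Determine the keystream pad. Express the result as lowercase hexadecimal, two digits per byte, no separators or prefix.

Since ct = M ⊕ pad, XORing both sides with M gives pad = M ⊕ ct.
01001010 ^ 00100101 = 01101111
00111101 ^ 11001010 = 11110111
00101000 ^ 00111110 = 00010110
11000110 ^ 10101101 = 01101011
01110101 ^ 01010101 = 00100000
00001010 ^ 11100101 = 11101111
00111000 ^ 01011110 = 01100110
10100000 ^ 00101100 = 10001100
11101001 ^ 11100100 = 00001101
01010111 ^ 10001010 = 11011101

6ff7166b20ef668c0ddd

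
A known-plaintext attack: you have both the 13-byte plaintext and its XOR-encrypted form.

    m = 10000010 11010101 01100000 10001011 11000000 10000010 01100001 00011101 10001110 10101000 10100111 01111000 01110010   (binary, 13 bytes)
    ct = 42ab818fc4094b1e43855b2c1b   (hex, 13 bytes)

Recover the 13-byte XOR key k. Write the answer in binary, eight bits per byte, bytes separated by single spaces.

11000000 01111110 11100001 00000100 00000100 10001011 00101010 00000011 11001101 00101101 11111100 01010100 01101001

Since ct = m ⊕ k, XORing both sides with m gives k = m ⊕ ct.
130 ^  66 = 192
213 ^ 171 = 126
 96 ^ 129 = 225
139 ^ 143 =   4
192 ^ 196 =   4
130 ^   9 = 139
 97 ^  75 =  42
 29 ^  30 =   3
142 ^  67 = 205
168 ^ 133 =  45
167 ^  91 = 252
120 ^  44 =  84
114 ^  27 = 105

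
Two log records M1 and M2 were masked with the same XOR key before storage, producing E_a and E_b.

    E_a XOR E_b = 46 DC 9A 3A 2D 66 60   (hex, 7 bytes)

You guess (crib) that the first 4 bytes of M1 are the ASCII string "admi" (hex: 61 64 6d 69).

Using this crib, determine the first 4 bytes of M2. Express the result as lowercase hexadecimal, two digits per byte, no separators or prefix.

Since E_a ⊕ E_b = M1 ⊕ M2, XORing with the guessed M1 bytes yields the corresponding M2 bytes: M2 = (E_a ⊕ E_b) ⊕ M1.
byte 0: 01000110 ⊕ 01100001 = 00100111
byte 1: 11011100 ⊕ 01100100 = 10111000
byte 2: 10011010 ⊕ 01101101 = 11110111
byte 3: 00111010 ⊕ 01101001 = 01010011

27b8f753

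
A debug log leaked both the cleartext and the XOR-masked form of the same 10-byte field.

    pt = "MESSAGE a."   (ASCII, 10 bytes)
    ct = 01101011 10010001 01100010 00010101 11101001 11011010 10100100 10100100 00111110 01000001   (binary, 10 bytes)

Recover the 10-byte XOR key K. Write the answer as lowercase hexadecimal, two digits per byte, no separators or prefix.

26d43146a89de1845f6f

Since ct = pt ⊕ K, XORing both sides with pt gives K = pt ⊕ ct.
byte 0: 01001101 xor 01101011 = 00100110
byte 1: 01000101 xor 10010001 = 11010100
byte 2: 01010011 xor 01100010 = 00110001
byte 3: 01010011 xor 00010101 = 01000110
byte 4: 01000001 xor 11101001 = 10101000
byte 5: 01000111 xor 11011010 = 10011101
byte 6: 01000101 xor 10100100 = 11100001
byte 7: 00100000 xor 10100100 = 10000100
byte 8: 01100001 xor 00111110 = 01011111
byte 9: 00101110 xor 01000001 = 01101111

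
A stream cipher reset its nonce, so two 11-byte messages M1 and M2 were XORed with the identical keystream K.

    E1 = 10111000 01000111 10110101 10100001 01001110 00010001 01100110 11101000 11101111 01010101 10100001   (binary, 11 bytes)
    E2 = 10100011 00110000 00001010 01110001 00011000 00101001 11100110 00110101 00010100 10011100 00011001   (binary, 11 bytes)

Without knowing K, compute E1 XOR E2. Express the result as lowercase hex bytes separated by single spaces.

E1 ⊕ E2 = (M1 ⊕ K) ⊕ (M2 ⊕ K) = M1 ⊕ M2 — the shared key cancels under XOR.
10111000 ⊕ 10100011 = 00011011
01000111 ⊕ 00110000 = 01110111
10110101 ⊕ 00001010 = 10111111
10100001 ⊕ 01110001 = 11010000
01001110 ⊕ 00011000 = 01010110
00010001 ⊕ 00101001 = 00111000
01100110 ⊕ 11100110 = 10000000
11101000 ⊕ 00110101 = 11011101
11101111 ⊕ 00010100 = 11111011
01010101 ⊕ 10011100 = 11001001
10100001 ⊕ 00011001 = 10111000

1b 77 bf d0 56 38 80 dd fb c9 b8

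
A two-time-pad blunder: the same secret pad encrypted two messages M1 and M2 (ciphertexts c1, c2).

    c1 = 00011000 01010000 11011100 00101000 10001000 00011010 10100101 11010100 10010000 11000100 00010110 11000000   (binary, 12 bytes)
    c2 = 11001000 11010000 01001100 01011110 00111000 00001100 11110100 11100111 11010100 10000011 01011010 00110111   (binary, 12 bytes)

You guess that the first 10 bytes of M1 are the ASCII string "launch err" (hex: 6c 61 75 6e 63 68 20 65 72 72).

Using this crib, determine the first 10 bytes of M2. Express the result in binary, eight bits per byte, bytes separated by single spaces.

10111100 11100001 11100101 00011000 11010011 01111110 01110001 01010110 00110110 00110101

First, c1 ⊕ c2 = (M1 ⊕ K) ⊕ (M2 ⊕ K) = M1 ⊕ M2, so the key drops out. Then M2 = (M1 ⊕ M2) ⊕ M1 over the first 10 bytes.
byte 0: (18 ⊕ c8) ⊕ 6c = d0 ⊕ 6c = bc
byte 1: (50 ⊕ d0) ⊕ 61 = 80 ⊕ 61 = e1
byte 2: (dc ⊕ 4c) ⊕ 75 = 90 ⊕ 75 = e5
byte 3: (28 ⊕ 5e) ⊕ 6e = 76 ⊕ 6e = 18
byte 4: (88 ⊕ 38) ⊕ 63 = b0 ⊕ 63 = d3
byte 5: (1a ⊕ 0c) ⊕ 68 = 16 ⊕ 68 = 7e
byte 6: (a5 ⊕ f4) ⊕ 20 = 51 ⊕ 20 = 71
byte 7: (d4 ⊕ e7) ⊕ 65 = 33 ⊕ 65 = 56
byte 8: (90 ⊕ d4) ⊕ 72 = 44 ⊕ 72 = 36
byte 9: (c4 ⊕ 83) ⊕ 72 = 47 ⊕ 72 = 35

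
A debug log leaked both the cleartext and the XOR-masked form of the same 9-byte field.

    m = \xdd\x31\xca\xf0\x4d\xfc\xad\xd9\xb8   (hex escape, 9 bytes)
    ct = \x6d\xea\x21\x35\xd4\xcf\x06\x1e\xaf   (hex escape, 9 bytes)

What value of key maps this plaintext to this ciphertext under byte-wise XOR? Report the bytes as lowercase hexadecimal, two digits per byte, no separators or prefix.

Since ct = m ⊕ key, XORing both sides with m gives key = m ⊕ ct.
dd ⊕ 6d = b0
31 ⊕ ea = db
ca ⊕ 21 = eb
f0 ⊕ 35 = c5
4d ⊕ d4 = 99
fc ⊕ cf = 33
ad ⊕ 06 = ab
d9 ⊕ 1e = c7
b8 ⊕ af = 17

b0dbebc59933abc717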